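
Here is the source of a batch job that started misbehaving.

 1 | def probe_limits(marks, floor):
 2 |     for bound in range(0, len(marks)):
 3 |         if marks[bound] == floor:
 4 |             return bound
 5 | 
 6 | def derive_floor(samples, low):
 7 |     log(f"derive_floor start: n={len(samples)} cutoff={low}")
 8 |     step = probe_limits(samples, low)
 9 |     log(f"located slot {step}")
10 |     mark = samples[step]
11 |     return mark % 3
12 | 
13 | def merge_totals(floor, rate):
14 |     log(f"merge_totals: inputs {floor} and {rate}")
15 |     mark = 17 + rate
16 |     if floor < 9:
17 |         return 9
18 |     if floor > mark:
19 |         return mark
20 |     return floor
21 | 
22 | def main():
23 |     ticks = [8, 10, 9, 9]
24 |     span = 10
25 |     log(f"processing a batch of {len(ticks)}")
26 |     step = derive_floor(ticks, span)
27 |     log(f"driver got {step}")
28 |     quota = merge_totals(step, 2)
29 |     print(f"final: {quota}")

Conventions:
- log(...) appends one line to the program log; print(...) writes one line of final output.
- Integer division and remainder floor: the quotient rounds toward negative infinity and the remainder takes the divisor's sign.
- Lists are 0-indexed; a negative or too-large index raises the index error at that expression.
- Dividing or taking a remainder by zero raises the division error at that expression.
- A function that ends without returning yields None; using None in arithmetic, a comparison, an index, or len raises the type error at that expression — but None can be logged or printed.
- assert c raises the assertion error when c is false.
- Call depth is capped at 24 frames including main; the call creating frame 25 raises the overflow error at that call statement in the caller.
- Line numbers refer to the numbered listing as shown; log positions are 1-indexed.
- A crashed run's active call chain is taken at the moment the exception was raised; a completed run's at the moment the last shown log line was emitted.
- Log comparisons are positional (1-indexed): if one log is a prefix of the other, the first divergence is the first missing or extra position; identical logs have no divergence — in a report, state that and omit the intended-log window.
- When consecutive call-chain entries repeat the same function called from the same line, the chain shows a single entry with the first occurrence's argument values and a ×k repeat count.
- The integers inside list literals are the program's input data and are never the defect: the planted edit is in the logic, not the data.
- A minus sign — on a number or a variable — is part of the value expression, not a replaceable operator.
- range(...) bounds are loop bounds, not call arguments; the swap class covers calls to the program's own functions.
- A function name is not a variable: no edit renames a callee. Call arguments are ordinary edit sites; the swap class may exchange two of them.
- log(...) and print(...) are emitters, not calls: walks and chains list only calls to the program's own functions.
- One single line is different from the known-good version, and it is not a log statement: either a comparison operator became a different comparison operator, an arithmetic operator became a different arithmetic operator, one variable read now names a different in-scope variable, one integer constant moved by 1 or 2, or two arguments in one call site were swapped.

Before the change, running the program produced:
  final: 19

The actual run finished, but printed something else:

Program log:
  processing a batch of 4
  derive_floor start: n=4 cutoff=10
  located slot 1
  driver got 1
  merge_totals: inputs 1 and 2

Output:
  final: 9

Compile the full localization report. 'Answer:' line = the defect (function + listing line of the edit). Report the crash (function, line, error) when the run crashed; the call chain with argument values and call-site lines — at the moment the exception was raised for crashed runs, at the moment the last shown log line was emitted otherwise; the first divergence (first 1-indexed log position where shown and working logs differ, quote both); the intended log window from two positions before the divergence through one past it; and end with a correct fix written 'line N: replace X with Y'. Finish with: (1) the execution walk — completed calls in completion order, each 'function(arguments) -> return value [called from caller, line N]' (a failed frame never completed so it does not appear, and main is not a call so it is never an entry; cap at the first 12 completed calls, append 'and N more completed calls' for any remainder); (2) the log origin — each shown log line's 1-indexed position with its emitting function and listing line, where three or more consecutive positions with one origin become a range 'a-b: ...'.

Answer: the defect is in derive_floor at line 11.
Core observation: Everything matches until log position 4, which reads 'driver got 1' in place of 'driver got 30'.
Call chain: main -> merge_totals(1, 2) (called at line 28).
First divergence: position 4; shown 'driver got 1' vs intended 'driver got 30'.
Intended log window:
  2: derive_floor start: n=4 cutoff=10
  3: located slot 1
  4: driver got 30
  5: merge_totals: inputs 30 and 2
Execution walk:
  probe_limits([8, 10, 9, 9], 10) -> 1  [called from derive_floor, line 8]
  derive_floor([8, 10, 9, 9], 10) -> 1  [called from main, line 26]
  merge_totals(1, 2) -> 9  [called from main, line 28]
Origin of each log line:
  1: emitted by main (line 25)
  2: emitted by derive_floor (line 7)
  3: emitted by derive_floor (line 9)
  4: emitted by main (line 27)
  5: emitted by merge_totals (line 14)
A correct fix: line 11: replace `%` with `*`.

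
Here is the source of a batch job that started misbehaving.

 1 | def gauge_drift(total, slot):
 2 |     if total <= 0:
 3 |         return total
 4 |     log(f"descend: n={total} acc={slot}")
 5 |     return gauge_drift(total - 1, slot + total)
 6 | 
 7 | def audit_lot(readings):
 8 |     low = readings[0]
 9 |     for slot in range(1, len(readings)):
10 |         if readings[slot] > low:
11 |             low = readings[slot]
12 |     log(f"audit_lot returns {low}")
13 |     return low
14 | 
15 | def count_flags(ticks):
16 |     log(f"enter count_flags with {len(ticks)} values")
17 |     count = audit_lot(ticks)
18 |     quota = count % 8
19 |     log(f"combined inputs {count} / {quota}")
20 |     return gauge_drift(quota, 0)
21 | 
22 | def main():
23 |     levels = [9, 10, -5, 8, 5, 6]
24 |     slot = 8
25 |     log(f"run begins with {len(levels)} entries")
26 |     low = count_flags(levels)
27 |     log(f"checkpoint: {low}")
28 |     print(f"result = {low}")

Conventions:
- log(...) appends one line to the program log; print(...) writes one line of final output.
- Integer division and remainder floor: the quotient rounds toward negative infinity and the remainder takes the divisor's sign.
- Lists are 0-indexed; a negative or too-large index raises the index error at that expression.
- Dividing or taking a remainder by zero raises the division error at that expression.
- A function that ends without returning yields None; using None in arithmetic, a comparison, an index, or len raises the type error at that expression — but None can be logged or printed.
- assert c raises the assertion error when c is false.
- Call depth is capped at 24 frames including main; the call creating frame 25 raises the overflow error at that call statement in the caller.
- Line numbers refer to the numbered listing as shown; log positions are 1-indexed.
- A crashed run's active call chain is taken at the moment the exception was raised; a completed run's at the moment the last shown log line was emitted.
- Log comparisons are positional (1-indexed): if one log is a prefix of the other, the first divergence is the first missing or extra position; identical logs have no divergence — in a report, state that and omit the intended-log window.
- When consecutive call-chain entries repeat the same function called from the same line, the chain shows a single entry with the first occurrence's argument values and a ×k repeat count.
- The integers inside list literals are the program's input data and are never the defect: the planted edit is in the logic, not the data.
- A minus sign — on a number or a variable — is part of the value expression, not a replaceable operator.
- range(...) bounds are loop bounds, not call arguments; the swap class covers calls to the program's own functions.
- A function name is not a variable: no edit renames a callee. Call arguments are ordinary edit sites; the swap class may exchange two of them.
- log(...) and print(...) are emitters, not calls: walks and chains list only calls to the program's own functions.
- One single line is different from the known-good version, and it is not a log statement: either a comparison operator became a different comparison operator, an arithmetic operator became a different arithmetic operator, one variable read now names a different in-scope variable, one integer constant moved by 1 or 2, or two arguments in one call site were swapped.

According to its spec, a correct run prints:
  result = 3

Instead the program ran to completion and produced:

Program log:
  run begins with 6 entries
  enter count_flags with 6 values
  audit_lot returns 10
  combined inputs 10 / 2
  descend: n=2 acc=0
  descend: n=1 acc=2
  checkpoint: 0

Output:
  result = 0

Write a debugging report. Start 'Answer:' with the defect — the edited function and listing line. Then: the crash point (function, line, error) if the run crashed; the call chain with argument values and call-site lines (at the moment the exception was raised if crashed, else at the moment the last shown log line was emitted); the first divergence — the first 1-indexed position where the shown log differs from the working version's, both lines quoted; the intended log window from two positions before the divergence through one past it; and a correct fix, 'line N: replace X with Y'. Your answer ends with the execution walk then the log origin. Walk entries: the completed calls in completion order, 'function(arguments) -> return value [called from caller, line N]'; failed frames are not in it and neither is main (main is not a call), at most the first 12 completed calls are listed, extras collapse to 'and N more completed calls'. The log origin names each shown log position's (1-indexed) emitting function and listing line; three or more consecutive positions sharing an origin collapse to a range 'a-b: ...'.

Answer: the defect is in gauge_drift at line 3.
Core observation: Log line 7 is where behavior first shows: 'checkpoint: 0' appears instead of 'checkpoint: 3'.
Call chain: main.
First divergence: at position 7 the run shows 'checkpoint: 0' where the working version logs 'checkpoint: 3'.
Intended log window:
  5: descend: n=2 acc=0
  6: descend: n=1 acc=2
  7: checkpoint: 3
Execution walk:
  audit_lot([9, 10, -5, 8, 5, 6]) -> 10  [called from count_flags, line 17]
  gauge_drift(0, 3) -> 0  [called from gauge_drift, line 5]
  gauge_drift(1, 2) -> 0  [called from gauge_drift, line 5]
  gauge_drift(2, 0) -> 0  [called from count_flags, line 20]
  count_flags([9, 10, -5, 8, 5, 6]) -> 0  [called from main, line 26]
Origin of each log line:
  1 — main, line 25
  2 — count_flags, line 16
  3 — audit_lot, line 12
  4 — count_flags, line 19
  5 — gauge_drift, line 4
  6 — gauge_drift, line 4
  7 — main, line 27
A correct fix: line 3: replace `total` with `slot`.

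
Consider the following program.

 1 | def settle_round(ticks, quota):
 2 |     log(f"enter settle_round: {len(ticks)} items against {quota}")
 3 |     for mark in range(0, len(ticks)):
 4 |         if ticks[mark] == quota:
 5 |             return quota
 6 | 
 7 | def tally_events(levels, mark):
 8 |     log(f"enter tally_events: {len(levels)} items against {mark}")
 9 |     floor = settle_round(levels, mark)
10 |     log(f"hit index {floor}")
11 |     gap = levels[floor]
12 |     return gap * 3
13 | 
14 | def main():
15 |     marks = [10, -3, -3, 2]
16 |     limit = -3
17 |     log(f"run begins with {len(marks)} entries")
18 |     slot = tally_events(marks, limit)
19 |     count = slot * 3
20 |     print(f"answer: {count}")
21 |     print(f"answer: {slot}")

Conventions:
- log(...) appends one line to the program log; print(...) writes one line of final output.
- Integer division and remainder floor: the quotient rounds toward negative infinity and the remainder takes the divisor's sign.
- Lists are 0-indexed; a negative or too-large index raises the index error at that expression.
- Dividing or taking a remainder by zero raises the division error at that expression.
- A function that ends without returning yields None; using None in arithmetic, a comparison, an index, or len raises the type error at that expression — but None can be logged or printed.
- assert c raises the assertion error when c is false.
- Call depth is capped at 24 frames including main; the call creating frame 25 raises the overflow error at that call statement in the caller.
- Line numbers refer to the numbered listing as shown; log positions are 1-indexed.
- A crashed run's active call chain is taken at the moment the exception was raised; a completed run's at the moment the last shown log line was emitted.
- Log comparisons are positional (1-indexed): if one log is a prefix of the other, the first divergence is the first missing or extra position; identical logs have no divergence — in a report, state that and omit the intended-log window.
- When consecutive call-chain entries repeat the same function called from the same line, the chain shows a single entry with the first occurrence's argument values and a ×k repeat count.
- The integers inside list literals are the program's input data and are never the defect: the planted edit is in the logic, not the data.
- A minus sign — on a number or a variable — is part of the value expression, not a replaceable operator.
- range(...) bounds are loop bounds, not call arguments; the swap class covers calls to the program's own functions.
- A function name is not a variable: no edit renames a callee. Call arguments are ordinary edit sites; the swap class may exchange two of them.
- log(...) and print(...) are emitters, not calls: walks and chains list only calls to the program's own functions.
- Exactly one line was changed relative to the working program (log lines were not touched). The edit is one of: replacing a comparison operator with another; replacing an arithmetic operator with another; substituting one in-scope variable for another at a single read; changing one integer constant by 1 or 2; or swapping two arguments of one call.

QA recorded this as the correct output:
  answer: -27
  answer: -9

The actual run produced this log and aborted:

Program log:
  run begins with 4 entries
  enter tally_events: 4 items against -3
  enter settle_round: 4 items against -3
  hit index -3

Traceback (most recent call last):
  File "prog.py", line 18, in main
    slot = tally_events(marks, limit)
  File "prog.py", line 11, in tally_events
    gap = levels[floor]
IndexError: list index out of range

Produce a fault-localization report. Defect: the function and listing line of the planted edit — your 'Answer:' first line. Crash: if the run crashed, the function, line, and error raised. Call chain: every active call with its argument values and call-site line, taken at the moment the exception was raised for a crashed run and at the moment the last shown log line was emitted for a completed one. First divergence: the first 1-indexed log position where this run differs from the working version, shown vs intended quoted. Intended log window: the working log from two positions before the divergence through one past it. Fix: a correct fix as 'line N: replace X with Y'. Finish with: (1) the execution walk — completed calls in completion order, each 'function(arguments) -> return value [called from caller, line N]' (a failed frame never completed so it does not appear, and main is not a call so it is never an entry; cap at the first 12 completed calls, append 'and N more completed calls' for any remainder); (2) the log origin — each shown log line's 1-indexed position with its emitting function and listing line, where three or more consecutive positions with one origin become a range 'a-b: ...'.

Answer: the defect is in settle_round at line 5.
The tell: The log first diverges at position 4: the faulty run prints 'hit index -3' where the working version prints 'hit index 1'.
Crash: tally_events, line 11, IndexError.
Call chain: main -> tally_events([10, -3, -3, 2], -3) (called at line 18).
First divergence: position 4 — the shown line 'hit index -3' should read 'hit index 1'.
Intended log window:
  2: enter tally_events: 4 items against -3
  3: enter settle_round: 4 items against -3
  4: hit index 1
Execution walk:
  settle_round([10, -3, -3, 2], -3) -> -3  [called from tally_events, line 9]
Log origin:
  1 — main, line 17
  2 — tally_events, line 8
  3 — settle_round, line 2
  4 — tally_events, line 10
A correct fix: line 5: replace `quota` with `mark`.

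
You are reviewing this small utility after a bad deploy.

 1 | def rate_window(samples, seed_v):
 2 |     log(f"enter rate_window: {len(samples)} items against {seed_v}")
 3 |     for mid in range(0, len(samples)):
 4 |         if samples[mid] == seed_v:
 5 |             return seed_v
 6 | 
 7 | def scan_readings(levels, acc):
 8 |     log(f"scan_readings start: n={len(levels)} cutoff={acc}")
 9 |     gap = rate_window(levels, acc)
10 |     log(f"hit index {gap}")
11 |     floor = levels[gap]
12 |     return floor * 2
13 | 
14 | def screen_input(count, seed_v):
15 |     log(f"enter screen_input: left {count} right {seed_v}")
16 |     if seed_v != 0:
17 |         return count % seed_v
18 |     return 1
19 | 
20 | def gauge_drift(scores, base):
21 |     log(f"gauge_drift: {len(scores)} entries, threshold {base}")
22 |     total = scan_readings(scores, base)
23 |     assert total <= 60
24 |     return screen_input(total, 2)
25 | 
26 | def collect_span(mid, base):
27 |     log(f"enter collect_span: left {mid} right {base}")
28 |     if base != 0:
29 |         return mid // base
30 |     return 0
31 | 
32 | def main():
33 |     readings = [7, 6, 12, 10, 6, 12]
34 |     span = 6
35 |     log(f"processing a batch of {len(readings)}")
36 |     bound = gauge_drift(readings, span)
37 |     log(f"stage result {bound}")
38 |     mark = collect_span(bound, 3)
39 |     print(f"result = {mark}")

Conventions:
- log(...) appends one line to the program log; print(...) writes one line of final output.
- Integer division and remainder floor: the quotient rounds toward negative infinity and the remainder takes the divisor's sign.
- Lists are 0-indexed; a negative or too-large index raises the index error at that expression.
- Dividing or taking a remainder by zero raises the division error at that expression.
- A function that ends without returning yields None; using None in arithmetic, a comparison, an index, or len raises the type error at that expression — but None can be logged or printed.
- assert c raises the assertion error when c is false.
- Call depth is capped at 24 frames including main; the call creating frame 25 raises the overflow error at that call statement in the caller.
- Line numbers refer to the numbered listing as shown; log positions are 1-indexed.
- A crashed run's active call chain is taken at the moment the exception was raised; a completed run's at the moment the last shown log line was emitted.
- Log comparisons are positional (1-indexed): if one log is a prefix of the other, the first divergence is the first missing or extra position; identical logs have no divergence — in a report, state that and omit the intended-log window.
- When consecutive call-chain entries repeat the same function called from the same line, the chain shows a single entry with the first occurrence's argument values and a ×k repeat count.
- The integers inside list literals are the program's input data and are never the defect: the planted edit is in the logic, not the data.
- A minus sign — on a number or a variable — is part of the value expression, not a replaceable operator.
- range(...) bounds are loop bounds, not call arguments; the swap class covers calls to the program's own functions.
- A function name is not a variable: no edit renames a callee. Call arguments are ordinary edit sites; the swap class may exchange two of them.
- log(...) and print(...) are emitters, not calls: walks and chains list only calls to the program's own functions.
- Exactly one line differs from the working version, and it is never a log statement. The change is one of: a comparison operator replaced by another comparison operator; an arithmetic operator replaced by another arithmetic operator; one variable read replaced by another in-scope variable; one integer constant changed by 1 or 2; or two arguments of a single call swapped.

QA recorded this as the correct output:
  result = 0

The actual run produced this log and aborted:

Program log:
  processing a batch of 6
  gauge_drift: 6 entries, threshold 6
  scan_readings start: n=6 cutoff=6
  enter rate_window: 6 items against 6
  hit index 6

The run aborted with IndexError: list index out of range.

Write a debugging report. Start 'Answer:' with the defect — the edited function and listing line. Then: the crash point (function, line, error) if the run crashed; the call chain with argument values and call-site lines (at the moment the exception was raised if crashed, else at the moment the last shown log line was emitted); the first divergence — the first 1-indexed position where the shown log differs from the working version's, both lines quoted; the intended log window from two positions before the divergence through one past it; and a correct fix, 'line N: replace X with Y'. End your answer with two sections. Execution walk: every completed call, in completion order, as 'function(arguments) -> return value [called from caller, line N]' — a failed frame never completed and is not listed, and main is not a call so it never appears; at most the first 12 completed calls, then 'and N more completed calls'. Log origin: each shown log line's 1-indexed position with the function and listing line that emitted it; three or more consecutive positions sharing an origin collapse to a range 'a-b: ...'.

Answer: the defect is in rate_window at line 5.
The tell: Everything matches until log position 5, which reads 'hit index 6' in place of 'hit index 1'.
Crash: scan_readings, line 11, IndexError.
Call chain: main -> gauge_drift([7, 6, 12, 10, 6, 12], 6) (called at line 36) -> scan_readings([7, 6, 12, 10, 6, 12], 6) (called at line 22).
First divergence: position 5; shown 'hit index 6' vs intended 'hit index 1'.
Intended log window:
  3: scan_readings start: n=6 cutoff=6
  4: enter rate_window: 6 items against 6
  5: hit index 1
  6: enter screen_input: left 12 right 2
Execution walk:
  rate_window([7, 6, 12, 10, 6, 12], 6) -> 6  [called from scan_readings, line 9]
Log origin:
  1: emitted by main (line 35)
  2: emitted by gauge_drift (line 21)
  3: emitted by scan_readings (line 8)
  4: emitted by rate_window (line 2)
  5: emitted by scan_readings (line 10)
A correct fix: line 5: replace `seed_v` with `mid`.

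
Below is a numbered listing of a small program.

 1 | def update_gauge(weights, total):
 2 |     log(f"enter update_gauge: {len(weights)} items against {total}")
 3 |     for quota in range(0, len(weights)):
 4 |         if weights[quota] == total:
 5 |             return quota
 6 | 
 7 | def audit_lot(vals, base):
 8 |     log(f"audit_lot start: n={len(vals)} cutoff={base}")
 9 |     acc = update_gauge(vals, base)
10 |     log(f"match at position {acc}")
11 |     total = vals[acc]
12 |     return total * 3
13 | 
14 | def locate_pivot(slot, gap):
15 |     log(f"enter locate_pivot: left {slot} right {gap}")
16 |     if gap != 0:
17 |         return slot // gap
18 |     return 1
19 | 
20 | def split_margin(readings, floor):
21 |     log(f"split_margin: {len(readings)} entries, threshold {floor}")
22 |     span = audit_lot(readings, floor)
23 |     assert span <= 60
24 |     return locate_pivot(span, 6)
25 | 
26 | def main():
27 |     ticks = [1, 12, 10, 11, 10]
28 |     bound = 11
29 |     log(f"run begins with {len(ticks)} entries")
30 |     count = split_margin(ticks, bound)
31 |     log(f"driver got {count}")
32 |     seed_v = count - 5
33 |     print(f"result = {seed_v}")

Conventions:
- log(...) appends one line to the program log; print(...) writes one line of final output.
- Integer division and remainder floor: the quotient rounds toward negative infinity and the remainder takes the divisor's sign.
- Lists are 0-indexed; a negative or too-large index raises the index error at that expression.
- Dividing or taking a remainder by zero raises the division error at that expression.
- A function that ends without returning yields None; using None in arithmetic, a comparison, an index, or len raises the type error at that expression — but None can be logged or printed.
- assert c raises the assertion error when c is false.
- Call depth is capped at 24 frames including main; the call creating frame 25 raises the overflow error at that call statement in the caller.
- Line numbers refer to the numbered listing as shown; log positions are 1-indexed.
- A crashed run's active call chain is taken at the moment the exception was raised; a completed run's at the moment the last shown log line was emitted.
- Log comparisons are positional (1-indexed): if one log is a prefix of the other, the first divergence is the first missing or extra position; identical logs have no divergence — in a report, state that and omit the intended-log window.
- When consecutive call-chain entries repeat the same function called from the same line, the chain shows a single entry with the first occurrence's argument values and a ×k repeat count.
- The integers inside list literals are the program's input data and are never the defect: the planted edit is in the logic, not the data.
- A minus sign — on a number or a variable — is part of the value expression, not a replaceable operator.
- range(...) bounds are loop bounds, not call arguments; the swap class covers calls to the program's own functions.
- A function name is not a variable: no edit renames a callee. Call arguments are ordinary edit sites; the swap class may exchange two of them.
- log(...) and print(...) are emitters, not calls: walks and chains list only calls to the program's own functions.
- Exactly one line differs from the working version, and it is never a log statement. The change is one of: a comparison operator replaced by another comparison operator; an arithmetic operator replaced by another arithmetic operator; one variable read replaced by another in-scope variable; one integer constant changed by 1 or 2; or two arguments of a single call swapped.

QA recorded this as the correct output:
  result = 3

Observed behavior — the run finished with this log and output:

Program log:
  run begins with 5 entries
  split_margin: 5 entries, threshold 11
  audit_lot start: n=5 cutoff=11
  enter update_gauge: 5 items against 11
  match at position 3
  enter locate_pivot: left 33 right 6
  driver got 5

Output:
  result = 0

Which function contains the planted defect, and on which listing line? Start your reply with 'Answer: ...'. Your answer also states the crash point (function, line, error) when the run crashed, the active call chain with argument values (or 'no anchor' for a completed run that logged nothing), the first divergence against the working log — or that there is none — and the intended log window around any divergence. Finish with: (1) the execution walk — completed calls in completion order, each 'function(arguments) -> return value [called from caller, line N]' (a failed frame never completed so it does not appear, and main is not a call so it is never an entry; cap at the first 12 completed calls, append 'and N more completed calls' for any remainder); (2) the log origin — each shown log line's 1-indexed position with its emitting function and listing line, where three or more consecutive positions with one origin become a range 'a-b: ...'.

Answer: the defect is in split_margin at line 24.
Key observation: At log position 6 the runs split — shown 'enter locate_pivot: left 33 right 6', but the working version logs 'enter locate_pivot: left 33 right 4'.
Call chain: main.
First divergence: position 6 — the shown line 'enter locate_pivot: left 33 right 6' should read 'enter locate_pivot: left 33 right 4'.
Intended log window:
  4: enter update_gauge: 5 items against 11
  5: match at position 3
  6: enter locate_pivot: left 33 right 4
  7: driver got 8
Execution walk:
  update_gauge([1, 12, 10, 11, 10], 11) -> 3  [called from audit_lot, line 9]
  audit_lot([1, 12, 10, 11, 10], 11) -> 33  [called from split_margin, line 22]
  locate_pivot(33, 6) -> 5  [called from split_margin, line 24]
  split_margin([1, 12, 10, 11, 10], 11) -> 5  [called from main, line 30]
Log origin:
  1: logged in main at line 29
  2: logged in split_margin at line 21
  3: logged in audit_lot at line 8
  4: logged in update_gauge at line 2
  5: logged in audit_lot at line 10
  6: logged in locate_pivot at line 15
  7: logged in main at line 31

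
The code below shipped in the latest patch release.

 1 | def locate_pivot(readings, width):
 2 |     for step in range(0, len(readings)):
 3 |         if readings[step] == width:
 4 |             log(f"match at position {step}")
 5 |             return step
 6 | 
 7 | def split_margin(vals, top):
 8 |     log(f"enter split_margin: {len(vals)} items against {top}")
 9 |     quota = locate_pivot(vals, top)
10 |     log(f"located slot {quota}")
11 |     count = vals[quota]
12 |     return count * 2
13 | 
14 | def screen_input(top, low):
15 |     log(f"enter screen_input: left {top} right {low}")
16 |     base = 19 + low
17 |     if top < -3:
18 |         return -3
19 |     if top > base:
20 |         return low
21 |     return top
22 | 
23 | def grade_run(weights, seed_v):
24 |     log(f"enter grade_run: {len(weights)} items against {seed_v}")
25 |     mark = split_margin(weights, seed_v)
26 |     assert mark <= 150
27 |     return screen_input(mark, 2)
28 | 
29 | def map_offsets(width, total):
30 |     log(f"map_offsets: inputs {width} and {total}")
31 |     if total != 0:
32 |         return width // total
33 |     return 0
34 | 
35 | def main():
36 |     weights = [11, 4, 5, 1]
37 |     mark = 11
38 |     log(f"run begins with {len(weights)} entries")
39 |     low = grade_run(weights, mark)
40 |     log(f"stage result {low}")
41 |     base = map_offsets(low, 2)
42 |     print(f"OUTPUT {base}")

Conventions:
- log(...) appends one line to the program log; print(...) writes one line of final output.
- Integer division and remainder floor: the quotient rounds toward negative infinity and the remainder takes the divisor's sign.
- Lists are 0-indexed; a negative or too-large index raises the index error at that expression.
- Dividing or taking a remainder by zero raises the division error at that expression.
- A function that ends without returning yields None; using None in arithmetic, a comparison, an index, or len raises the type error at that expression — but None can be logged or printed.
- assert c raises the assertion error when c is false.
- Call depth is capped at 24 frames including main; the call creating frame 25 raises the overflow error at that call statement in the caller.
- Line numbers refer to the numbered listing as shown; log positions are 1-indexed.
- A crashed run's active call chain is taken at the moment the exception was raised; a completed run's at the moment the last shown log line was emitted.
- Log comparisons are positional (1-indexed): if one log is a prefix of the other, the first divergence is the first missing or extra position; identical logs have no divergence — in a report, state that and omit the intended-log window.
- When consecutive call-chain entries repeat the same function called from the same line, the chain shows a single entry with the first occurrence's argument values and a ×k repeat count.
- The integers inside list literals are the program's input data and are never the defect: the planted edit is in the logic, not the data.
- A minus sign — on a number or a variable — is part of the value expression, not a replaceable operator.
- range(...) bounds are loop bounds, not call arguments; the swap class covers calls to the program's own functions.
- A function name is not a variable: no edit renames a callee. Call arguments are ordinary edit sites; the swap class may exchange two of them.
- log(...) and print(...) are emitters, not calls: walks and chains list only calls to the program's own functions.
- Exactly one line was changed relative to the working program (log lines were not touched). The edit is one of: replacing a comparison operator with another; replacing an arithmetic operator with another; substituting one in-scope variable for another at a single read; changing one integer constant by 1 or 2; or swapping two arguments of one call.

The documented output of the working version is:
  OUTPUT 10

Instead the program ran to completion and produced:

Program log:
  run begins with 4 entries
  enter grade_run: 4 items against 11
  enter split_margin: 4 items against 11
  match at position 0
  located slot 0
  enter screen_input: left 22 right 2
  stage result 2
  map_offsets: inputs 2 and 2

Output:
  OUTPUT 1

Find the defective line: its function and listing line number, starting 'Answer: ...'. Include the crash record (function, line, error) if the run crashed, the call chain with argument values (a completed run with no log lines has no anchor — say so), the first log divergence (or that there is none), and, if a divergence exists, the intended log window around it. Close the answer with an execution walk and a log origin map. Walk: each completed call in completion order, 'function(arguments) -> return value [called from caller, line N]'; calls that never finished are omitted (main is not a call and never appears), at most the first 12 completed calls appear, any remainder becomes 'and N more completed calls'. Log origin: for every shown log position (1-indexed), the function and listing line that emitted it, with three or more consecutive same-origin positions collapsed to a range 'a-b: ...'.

Answer: the defect is in screen_input at line 20.
The tell: Everything matches until log position 7, which reads 'stage result 2' in place of 'stage result 21'.
Call chain: main -> map_offsets(2, 2) (called at line 41).
First divergence: at position 7 the run shows 'stage result 2' where the working version logs 'stage result 21'.
Intended log window:
  5: located slot 0
  6: enter screen_input: left 22 right 2
  7: stage result 21
  8: map_offsets: inputs 21 and 2
Execution walk:
  locate_pivot([11, 4, 5, 1], 11) -> 0  [called from split_margin, line 9]
  split_margin([11, 4, 5, 1], 11) -> 22  [called from grade_run, line 25]
  screen_input(22, 2) -> 2  [called from grade_run, line 27]
  grade_run([11, 4, 5, 1], 11) -> 2  [called from main, line 39]
  map_offsets(2, 2) -> 1  [called from main, line 41]
Log line origins:
  1 — main, line 38
  2 — grade_run, line 24
  3 — split_margin, line 8
  4 — locate_pivot, line 4
  5 — split_margin, line 10
  6 — screen_input, line 15
  7 — main, line 40
  8 — map_offsets, line 30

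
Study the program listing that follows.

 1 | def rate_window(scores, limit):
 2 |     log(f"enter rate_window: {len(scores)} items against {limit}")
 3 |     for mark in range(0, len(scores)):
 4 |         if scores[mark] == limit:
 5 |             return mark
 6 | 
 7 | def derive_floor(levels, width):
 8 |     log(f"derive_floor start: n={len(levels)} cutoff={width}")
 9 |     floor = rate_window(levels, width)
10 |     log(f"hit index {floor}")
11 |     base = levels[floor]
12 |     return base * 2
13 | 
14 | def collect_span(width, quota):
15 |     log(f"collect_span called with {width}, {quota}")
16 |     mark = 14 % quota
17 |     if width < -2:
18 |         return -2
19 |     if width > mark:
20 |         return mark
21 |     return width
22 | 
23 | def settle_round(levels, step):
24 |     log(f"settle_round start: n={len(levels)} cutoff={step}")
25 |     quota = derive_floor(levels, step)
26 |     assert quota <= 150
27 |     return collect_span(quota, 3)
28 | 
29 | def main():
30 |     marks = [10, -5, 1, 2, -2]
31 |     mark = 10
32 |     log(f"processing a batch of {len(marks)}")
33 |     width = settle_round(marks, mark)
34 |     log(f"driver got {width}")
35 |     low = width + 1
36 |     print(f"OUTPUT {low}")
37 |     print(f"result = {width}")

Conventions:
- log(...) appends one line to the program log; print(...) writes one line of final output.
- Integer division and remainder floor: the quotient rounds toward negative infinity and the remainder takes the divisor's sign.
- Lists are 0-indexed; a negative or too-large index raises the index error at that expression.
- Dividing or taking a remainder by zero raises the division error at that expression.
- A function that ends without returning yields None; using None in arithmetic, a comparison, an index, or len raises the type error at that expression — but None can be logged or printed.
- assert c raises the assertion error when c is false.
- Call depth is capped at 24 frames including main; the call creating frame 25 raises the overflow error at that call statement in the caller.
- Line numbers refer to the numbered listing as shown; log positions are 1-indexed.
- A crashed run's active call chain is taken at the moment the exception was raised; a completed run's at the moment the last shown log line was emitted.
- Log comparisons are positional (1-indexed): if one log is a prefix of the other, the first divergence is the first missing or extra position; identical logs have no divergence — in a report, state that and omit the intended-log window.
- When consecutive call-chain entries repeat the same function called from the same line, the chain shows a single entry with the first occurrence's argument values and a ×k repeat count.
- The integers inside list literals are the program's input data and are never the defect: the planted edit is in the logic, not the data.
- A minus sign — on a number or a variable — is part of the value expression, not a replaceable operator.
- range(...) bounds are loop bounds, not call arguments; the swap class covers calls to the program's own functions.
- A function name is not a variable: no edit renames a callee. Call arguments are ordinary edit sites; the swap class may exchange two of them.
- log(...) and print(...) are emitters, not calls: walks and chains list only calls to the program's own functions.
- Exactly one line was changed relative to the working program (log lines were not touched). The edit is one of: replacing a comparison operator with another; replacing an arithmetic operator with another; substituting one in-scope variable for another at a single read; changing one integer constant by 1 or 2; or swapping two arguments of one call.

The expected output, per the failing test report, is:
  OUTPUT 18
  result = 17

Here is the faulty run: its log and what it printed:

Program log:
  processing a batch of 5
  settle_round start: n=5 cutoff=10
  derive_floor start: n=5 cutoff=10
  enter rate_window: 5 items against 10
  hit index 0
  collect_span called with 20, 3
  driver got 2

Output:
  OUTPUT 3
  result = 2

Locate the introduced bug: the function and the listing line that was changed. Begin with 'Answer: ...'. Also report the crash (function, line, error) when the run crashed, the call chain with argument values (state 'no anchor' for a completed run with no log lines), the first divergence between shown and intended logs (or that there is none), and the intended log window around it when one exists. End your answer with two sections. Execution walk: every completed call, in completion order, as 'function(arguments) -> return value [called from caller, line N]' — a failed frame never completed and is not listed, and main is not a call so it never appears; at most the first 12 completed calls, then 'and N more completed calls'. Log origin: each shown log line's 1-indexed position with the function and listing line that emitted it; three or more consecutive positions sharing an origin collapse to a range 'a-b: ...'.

Answer: the defect is in collect_span at line 16.
Key fact: Log line 7 is where behavior first shows: 'driver got 2' appears instead of 'driver got 17'.
Call chain: main.
First divergence: at position 7 the run shows 'driver got 2' where the working version logs 'driver got 17'.
Intended log window:
  5: hit index 0
  6: collect_span called with 20, 3
  7: driver got 17
Execution walk:
  rate_window([10, -5, 1, 2, -2], 10) -> 0  [called from derive_floor, line 9]
  derive_floor([10, -5, 1, 2, -2], 10) -> 20  [called from settle_round, line 25]
  collect_span(20, 3) -> 2  [called from settle_round, line 27]
  settle_round([10, -5, 1, 2, -2], 10) -> 2  [called from main, line 33]
Origin of each log line:
  1: from main, line 32
  2: from settle_round, line 24
  3: from derive_floor, line 8
  4: from rate_window, line 2
  5: from derive_floor, line 10
  6: from collect_span, line 15
  7: from main, line 34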